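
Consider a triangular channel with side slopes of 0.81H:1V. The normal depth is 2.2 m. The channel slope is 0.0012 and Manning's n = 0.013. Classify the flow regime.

subcritical

For a triangular section with side slope z = 0.81: A = zy² = 0.81×2.2² = 3.92 m²; P = 2y√(1+z²) = 2×2.2×1.287 = 5.662 m.
Hydraulic radius R = A/P = 3.92/5.662 = 0.6924 m.
V = (1/n) R^(2/3) √S = (1/0.013) × 0.6924^(2/3) × √0.0012 = 2.085 m/s. Hydraulic depth D_h = A/T = 3.92/3.564 = 1.1 m.
Froude number Fr = V/√(g·D_h) = 2.085/√(9.81×1.1) = 0.635, which is less than 1, so the flow is subcritical.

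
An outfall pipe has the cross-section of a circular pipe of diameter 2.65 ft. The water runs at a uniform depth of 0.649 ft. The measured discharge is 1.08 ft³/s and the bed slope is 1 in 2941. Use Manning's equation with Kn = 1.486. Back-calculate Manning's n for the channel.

For a circular section of diameter D = 2.65 ft at depth y = 0.649 ft, the central angle is θ = 2 arccos(1 − 2y/D) = 2.071 rad. Then A = (D²/8)(θ − sin θ) = 1.047 ft² and P = Dθ/2 = 2.744 ft.
Hydraulic radius R = A/P = 1.047/2.744 = 0.3817 ft.
Rearranging Manning's equation: n = (1.486/Q) A R^(2/3) S^(1/2) = (1.486/1.08) × 1.047 × 0.3817^(2/3) × √0.00034 = 0.014.

n = 0.014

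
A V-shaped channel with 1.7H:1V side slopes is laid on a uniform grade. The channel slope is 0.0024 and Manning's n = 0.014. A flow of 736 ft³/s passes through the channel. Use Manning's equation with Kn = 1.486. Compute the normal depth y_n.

Manning's equation rearranged: A R^(2/3) = nQ / (1.486·√S) = 0.014 × 736 / (1.486 × √0.0024) = 141.5.
Try y = 4.99 ft: A R^(2/3) = 70.53 — too small.
Try y = 7.73 ft: A R^(2/3) = 226.6 — too large.
Try y = 6.48 ft: A R^(2/3) = 141.6 — matches.

y_n = 6.48 ft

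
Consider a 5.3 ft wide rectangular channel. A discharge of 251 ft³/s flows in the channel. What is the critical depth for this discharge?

For a rectangular channel, critical depth y_c = (q²/g)^(1/3) where q = Q/b = 251/5.3 = 47.36 ft²/s.
So y_c = (47.36²/32.2)^(1/3) = 4.11 ft.

y_c = 4.11 ft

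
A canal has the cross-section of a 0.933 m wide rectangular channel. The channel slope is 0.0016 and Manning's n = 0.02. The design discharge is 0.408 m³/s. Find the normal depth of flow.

y_n = 0.548 m

Manning's equation rearranged: A R^(2/3) = nQ / (1·√S) = 0.02 × 0.408 / (√0.0016) = 0.204.
Trying y = 0.419 m: A R^(2/3) = 0.1428 — short.
Trying y = 0.625 m: A R^(2/3) = 0.2419 — over.
Trying y = 0.548 m: A R^(2/3) = 0.204 — matches.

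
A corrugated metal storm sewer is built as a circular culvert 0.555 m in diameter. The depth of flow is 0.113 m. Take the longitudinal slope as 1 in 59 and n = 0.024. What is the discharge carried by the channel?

For a circular section of diameter D = 0.555 m at depth y = 0.113 m, the central angle is θ = 2 arccos(1 − 2y/D) = 1.873 rad. Then A = (D²/8)(θ − sin θ) = 0.03534 m² and P = Dθ/2 = 0.5196 m.
Hydraulic radius R = A/P = 0.03534/0.5196 = 0.068 m.
Manning's equation: Q = (1/n) A R^(2/3) S^(1/2) = (1/0.024) × 0.03534 × 0.068^(2/3) × 0.01695^(1/2) = 0.0319 m³/s.

Q = 0.0319 m³/s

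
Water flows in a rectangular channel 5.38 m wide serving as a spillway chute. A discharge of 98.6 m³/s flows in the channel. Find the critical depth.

y_c = 3.25 m

For a rectangular channel, critical depth y_c = (q²/g)^(1/3) where q = Q/b = 98.6/5.38 = 18.33 m²/s.
So y_c = (18.33²/9.81)^(1/3) = 3.25 m.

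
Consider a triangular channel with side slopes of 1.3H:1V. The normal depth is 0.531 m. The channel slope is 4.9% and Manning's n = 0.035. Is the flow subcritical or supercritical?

For a triangular section with side slope z = 1.3: A = zy² = 1.3×0.531² = 0.3665 m²; P = 2y√(1+z²) = 2×0.531×1.64 = 1.742 m.
Hydraulic radius R = A/P = 0.3665/1.742 = 0.2104 m.
V = (1/n) R^(2/3) √S = (1/0.035) × 0.2104^(2/3) × √0.049 = 2.238 m/s. Hydraulic depth D_h = A/T = 0.3665/1.381 = 0.2655 m.
Froude number Fr = V/√(g·D_h) = 2.238/√(9.81×0.2655) = 1.39, which is greater than 1, so the flow is supercritical.

supercritical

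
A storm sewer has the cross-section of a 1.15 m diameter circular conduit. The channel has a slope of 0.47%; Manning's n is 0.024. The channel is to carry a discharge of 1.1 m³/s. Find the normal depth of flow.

Manning's equation rearranged: A R^(2/3) = nQ / (1·√S) = 0.024 × 1.1 / (√0.0047) = 0.3851.
Trying y = 0.901 m: A R^(2/3) = 0.433 — too large.
Trying y = 0.649 m: A R^(2/3) = 0.2762 — too small.
Trying y = 0.815 m: A R^(2/3) = 0.3849 — matches.

y_n = 0.815 m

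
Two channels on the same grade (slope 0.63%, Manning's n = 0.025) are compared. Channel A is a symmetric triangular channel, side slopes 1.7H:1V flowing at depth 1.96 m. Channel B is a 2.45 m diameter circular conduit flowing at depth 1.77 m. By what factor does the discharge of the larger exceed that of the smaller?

Channel A: For a triangular section with side slope z = 1.7: A = zy² = 1.7×1.96² = 6.531 m²; P = 2y√(1+z²) = 2×1.96×1.972 = 7.731 m. Hydraulic radius R = A/P = 6.531/7.731 = 0.8447 m. Q_A = (1/0.025)·6.531·0.8447^(2/3)·√0.0063 = 18.53 m³/s.
Channel B: For a circular section of diameter D = 2.45 m at depth y = 1.77 m, the central angle is θ = 2 arccos(1 − 2y/D) = 4.064 rad. Then A = (D²/8)(θ − sin θ) = 3.647 m² and P = Dθ/2 = 4.978 m. Hydraulic radius R = A/P = 3.647/4.978 = 0.7326 m. Q_B = (1/0.025)·3.647·0.7326^(2/3)·√0.0063 = 9.41 m³/s.
The larger discharge is 18.53 m³/s and the smaller is 9.41 m³/s; the ratio is 1.97.

1.97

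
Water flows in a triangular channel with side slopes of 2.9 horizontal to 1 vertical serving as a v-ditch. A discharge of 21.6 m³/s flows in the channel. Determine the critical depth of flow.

At critical depth, Q² T / (g A³) = 1, i.e. A³/T = Q²/g = 21.6²/9.81 = 47.56.
At y = 1.85 m: A³/T = 91.12 — too large.
At y = 1.62 m: A³/T = 46.92 — ≈ 47.56.

y_c = 1.62 m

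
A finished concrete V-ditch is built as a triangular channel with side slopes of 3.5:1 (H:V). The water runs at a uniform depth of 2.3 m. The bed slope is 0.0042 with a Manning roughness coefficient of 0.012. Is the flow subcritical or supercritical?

supercritical

For a triangular section with side slope z = 3.5: A = zy² = 3.5×2.3² = 18.51 m²; P = 2y√(1+z²) = 2×2.3×3.64 = 16.74 m.
Hydraulic radius R = A/P = 18.51/16.74 = 1.106 m.
V = (1/n) R^(2/3) √S = (1/0.012) × 1.106^(2/3) × √0.0042 = 5.775 m/s. Hydraulic depth D_h = A/T = 18.51/16.1 = 1.15 m.
Froude number Fr = V/√(g·D_h) = 5.775/√(9.81×1.15) = 1.72, which is greater than 1, so the flow is supercritical.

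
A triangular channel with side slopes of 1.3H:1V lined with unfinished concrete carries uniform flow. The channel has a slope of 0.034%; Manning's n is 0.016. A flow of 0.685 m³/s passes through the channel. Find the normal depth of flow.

Manning's equation rearranged: A R^(2/3) = nQ / (1·√S) = 0.016 × 0.685 / (√0.00034) = 0.5944.
Try y = 0.81 m: A R^(2/3) = 0.3999 — too small.
Try y = 1.1 m: A R^(2/3) = 0.9044 — too large.
Try y = 0.94 m: A R^(2/3) = 0.5947 — close enough.

y_n = 0.94 m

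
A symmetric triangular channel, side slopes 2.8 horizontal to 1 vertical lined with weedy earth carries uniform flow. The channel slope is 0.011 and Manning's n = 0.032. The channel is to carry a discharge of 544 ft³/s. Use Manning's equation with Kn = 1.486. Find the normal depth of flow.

y_n = 4.81 ft

Manning's equation rearranged: A R^(2/3) = nQ / (1.486·√S) = 0.032 × 544 / (1.486 × √0.011) = 111.7.
Try y = 3.86 ft: A R^(2/3) = 62.13 — too small.
Try y = 5.75 ft: A R^(2/3) = 179.8 — too large.
Try y = 4.81 ft: A R^(2/3) = 111.7 — close enough.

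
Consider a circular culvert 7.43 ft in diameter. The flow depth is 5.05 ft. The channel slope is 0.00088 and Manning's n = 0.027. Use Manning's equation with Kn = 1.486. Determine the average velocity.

For a circular section of diameter D = 7.43 ft at depth y = 5.05 ft, the central angle is θ = 2 arccos(1 − 2y/D) = 3.877 rad. Then A = (D²/8)(θ − sin θ) = 31.38 ft² and P = Dθ/2 = 14.4 ft.
Hydraulic radius R = A/P = 31.38/14.4 = 2.179 ft.
From Manning's equation, V = (1.486/n) R^(2/3) S^(1/2) = (1.486/0.027) × 2.179^(2/3) × 0.00088^(1/2) = 2.74 ft/s.

V = 2.74 ft/s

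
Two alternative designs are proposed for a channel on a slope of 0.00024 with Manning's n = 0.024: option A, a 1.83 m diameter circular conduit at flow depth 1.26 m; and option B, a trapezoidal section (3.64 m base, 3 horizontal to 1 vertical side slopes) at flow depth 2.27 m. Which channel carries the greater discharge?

Channel A: For a circular section of diameter D = 1.83 m at depth y = 1.26 m, the central angle is θ = 2 arccos(1 − 2y/D) = 3.915 rad. Then A = (D²/8)(θ − sin θ) = 1.931 m² and P = Dθ/2 = 3.582 m. Hydraulic radius R = A/P = 1.931/3.582 = 0.5391 m. Q_A = (1/0.024)·1.931·0.5391^(2/3)·√0.00024 = 0.8257 m³/s.
Channel B: With bottom width b = 3.64 m and side slope z = 3: A = (b + zy)y = (3.64 + 3×2.27)×2.27 = 23.72 m²; P = b + 2y√(1+z²) = 3.64 + 2×2.27×3.162 = 18 m. Hydraulic radius R = A/P = 23.72/18 = 1.318 m. Q_B = (1/0.024)·23.72·1.318^(2/3)·√0.00024 = 18.41 m³/s.
Q_A = 0.8257 m³/s vs Q_B = 18.41 m³/s, so channel B carries more.

channel B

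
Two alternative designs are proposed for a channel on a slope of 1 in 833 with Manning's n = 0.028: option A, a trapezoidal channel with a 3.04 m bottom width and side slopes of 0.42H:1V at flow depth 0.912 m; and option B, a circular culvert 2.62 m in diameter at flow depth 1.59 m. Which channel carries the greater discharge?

channel B

Channel A: With bottom width b = 3.04 m and side slope z = 0.42: A = (b + zy)y = (3.04 + 0.42×0.912)×0.912 = 3.122 m²; P = b + 2y√(1+z²) = 3.04 + 2×0.912×1.085 = 5.018 m. Hydraulic radius R = A/P = 3.122/5.018 = 0.6221 m. Q_A = (1/0.028)·3.122·0.6221^(2/3)·√0.0012 = 2.815 m³/s.
Channel B: For a circular section of diameter D = 2.62 m at depth y = 1.59 m, the central angle is θ = 2 arccos(1 − 2y/D) = 3.572 rad. Then A = (D²/8)(θ − sin θ) = 3.424 m² and P = Dθ/2 = 4.68 m. Hydraulic radius R = A/P = 3.424/4.68 = 0.7316 m. Q_B = (1/0.028)·3.424·0.7316^(2/3)·√0.0012 = 3.44 m³/s.
Q_A = 2.815 m³/s vs Q_B = 3.44 m³/s, so channel B carries more.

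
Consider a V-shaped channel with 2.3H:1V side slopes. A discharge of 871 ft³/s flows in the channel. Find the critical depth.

At critical depth, Q² T / (g A³) = 1, i.e. A³/T = Q²/g = 871²/32.2 = 23560.
At y = 6.71 ft: A³/T = 35980 — too large.
At y = 5.35 ft: A³/T = 11590 — too small.
At y = 6.17 ft: A³/T = 23650 — ≈ 23560.

y_c = 6.17 ft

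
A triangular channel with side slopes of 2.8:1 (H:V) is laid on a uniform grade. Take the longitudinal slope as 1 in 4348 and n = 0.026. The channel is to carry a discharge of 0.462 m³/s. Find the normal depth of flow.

y_n = 0.752 m

Manning's equation rearranged: A R^(2/3) = nQ / (1·√S) = 0.026 × 0.462 / (√0.00023) = 0.7921.
Trying y = 0.956 m: A R^(2/3) = 1.503 — over.
Trying y = 0.548 m: A R^(2/3) = 0.3408 — short.
Trying y = 0.752 m: A R^(2/3) = 0.7925 — matches.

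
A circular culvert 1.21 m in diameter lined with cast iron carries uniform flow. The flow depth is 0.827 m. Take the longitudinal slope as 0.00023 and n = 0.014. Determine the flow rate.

For a circular section of diameter D = 1.21 m at depth y = 0.827 m, the central angle is θ = 2 arccos(1 − 2y/D) = 3.893 rad. Then A = (D²/8)(θ − sin θ) = 0.8374 m² and P = Dθ/2 = 2.355 m.
Hydraulic radius R = A/P = 0.8374/2.355 = 0.3555 m.
Manning's equation: Q = (1/n) A R^(2/3) S^(1/2) = (1/0.014) × 0.8374 × 0.3555^(2/3) × 0.00023^(1/2) = 0.455 m³/s.

Q = 0.455 m³/s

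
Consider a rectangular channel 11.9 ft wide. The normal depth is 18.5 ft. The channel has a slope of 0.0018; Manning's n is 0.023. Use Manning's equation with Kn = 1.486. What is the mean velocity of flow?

V = 7.47 ft/s

Flow area A = b·y = 11.9 × 18.5 = 220.2 ft². Wetted perimeter P = b + 2y = 11.9 + 2×18.5 = 48.9 ft.
Hydraulic radius R = A/P = 220.2/48.9 = 4.502 ft.
From Manning's equation, V = (1.486/n) R^(2/3) S^(1/2) = (1.486/0.023) × 4.502^(2/3) × 0.0018^(1/2) = 7.47 ft/s.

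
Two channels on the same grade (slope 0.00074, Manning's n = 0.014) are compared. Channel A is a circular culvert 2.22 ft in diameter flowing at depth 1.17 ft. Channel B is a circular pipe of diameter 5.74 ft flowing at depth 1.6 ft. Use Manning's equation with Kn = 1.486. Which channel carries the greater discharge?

Channel A: For a circular section of diameter D = 2.22 ft at depth y = 1.17 ft, the central angle is θ = 2 arccos(1 − 2y/D) = 3.25 rad. Then A = (D²/8)(θ − sin θ) = 2.069 ft² and P = Dθ/2 = 3.607 ft. Hydraulic radius R = A/P = 2.069/3.607 = 0.5734 ft. Q_A = (1.486/0.014)·2.069·0.5734^(2/3)·√0.00074 = 4.122 ft³/s.
Channel B: For a circular section of diameter D = 5.74 ft at depth y = 1.6 ft, the central angle is θ = 2 arccos(1 − 2y/D) = 2.225 rad. Then A = (D²/8)(θ − sin θ) = 5.894 ft² and P = Dθ/2 = 6.385 ft. Hydraulic radius R = A/P = 5.894/6.385 = 0.9231 ft. Q_B = (1.486/0.014)·5.894·0.9231^(2/3)·√0.00074 = 16.13 ft³/s.
Q_A = 4.122 ft³/s vs Q_B = 16.13 ft³/s, so channel B carries more.

channel B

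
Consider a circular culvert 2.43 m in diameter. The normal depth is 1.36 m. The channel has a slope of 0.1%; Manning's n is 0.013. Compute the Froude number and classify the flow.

For a circular section of diameter D = 2.43 m at depth y = 1.36 m, the central angle is θ = 2 arccos(1 − 2y/D) = 3.381 rad. Then A = (D²/8)(θ − sin θ) = 2.67 m² and P = Dθ/2 = 4.108 m.
Hydraulic radius R = A/P = 2.67/4.108 = 0.6501 m.
V = (1/n) R^(2/3) √S = (1/0.013) × 0.6501^(2/3) × √0.001 = 1.825 m/s. Hydraulic depth D_h = A/T = 2.67/2.413 = 1.107 m.
Froude number Fr = V/√(g·D_h) = 1.825/√(9.81×1.107) = 0.554, which is less than 1, so the flow is subcritical.

subcritical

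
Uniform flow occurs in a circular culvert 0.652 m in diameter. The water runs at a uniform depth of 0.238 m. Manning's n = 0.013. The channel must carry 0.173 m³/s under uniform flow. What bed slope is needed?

For a circular section of diameter D = 0.652 m at depth y = 0.238 m, the central angle is θ = 2 arccos(1 − 2y/D) = 2.595 rad. Then A = (D²/8)(θ − sin θ) = 0.1103 m² and P = Dθ/2 = 0.8459 m.
Hydraulic radius R = A/P = 0.1103/0.8459 = 0.1303 m.
From Manning's equation, S = [nQ / (1 A R^(2/3))]² = [0.013 × 0.173 / (1 × 0.1103 × 0.1303^(2/3))]² = 0.00629.

S = 0.00629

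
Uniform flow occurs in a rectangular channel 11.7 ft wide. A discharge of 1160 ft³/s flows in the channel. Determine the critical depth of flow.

y_c = 6.73 ft

For a rectangular channel, critical depth y_c = (q²/g)^(1/3) where q = Q/b = 1160/11.7 = 99.15 ft²/s.
So y_c = (99.15²/32.2)^(1/3) = 6.73 ft.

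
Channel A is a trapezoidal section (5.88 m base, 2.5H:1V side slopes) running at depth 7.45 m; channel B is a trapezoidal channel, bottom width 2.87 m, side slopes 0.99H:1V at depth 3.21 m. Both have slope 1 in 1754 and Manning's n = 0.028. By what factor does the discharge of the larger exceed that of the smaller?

17

Channel A: With bottom width b = 5.88 m and side slope z = 2.5: A = (b + zy)y = (5.88 + 2.5×7.45)×7.45 = 182.6 m²; P = b + 2y√(1+z²) = 5.88 + 2×7.45×2.693 = 46 m. Hydraulic radius R = A/P = 182.6/46 = 3.969 m. Q_A = (1/0.028)·182.6·3.969^(2/3)·√0.0005701 = 390.3 m³/s.
Channel B: With bottom width b = 2.87 m and side slope z = 0.99: A = (b + zy)y = (2.87 + 0.99×3.21)×3.21 = 19.41 m²; P = b + 2y√(1+z²) = 2.87 + 2×3.21×1.407 = 11.9 m. Hydraulic radius R = A/P = 19.41/11.9 = 1.631 m. Q_B = (1/0.028)·19.41·1.631^(2/3)·√0.0005701 = 22.94 m³/s.
The larger discharge is 390.3 m³/s and the smaller is 22.94 m³/s; the ratio is 17.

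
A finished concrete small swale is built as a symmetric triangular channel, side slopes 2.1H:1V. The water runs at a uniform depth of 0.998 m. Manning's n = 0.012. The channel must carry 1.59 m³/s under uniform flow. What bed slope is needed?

S = 0.000241

For a triangular section with side slope z = 2.1: A = zy² = 2.1×0.998² = 2.092 m²; P = 2y√(1+z²) = 2×0.998×2.326 = 4.643 m.
Hydraulic radius R = A/P = 2.092/4.643 = 0.4505 m.
From Manning's equation, S = [nQ / (1 A R^(2/3))]² = [0.012 × 1.59 / (1 × 2.092 × 0.4505^(2/3))]² = 0.000241.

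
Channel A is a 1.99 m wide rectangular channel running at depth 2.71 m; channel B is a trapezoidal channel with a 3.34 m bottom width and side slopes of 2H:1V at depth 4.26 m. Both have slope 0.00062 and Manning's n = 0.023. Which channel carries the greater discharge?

Channel A: Flow area A = b·y = 1.99 × 2.71 = 5.393 m². Wetted perimeter P = b + 2y = 1.99 + 2×2.71 = 7.41 m. Hydraulic radius R = A/P = 5.393/7.41 = 0.7278 m. Q_A = (1/0.023)·5.393·0.7278^(2/3)·√0.00062 = 4.724 m³/s.
Channel B: With bottom width b = 3.34 m and side slope z = 2: A = (b + zy)y = (3.34 + 2×4.26)×4.26 = 50.52 m²; P = b + 2y√(1+z²) = 3.34 + 2×4.26×2.236 = 22.39 m. Hydraulic radius R = A/P = 50.52/22.39 = 2.256 m. Q_B = (1/0.023)·50.52·2.256^(2/3)·√0.00062 = 94.1 m³/s.
Q_A = 4.724 m³/s vs Q_B = 94.1 m³/s, so channel B carries more.

channel B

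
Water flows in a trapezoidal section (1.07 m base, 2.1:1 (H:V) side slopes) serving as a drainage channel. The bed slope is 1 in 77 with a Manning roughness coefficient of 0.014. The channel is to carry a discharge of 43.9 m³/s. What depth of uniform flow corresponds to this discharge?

y_n = 1.5 m

Manning's equation rearranged: A R^(2/3) = nQ / (1·√S) = 0.014 × 43.9 / (√0.01299) = 5.393.
Try y = 1.23 m: A R^(2/3) = 3.411 — too small.
Try y = 1.7 m: A R^(2/3) = 7.236 — too large.
Try y = 1.5 m: A R^(2/3) = 5.394 — ≈ 5.393.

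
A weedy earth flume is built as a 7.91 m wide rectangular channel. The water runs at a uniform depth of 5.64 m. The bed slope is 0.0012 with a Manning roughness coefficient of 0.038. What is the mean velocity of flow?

V = 1.6 m/s

Flow area A = b·y = 7.91 × 5.64 = 44.61 m². Wetted perimeter P = b + 2y = 7.91 + 2×5.64 = 19.19 m.
Hydraulic radius R = A/P = 44.61/19.19 = 2.325 m.
From Manning's equation, V = (1/n) R^(2/3) S^(1/2) = (1/0.038) × 2.325^(2/3) × 0.0012^(1/2) = 1.6 m/s.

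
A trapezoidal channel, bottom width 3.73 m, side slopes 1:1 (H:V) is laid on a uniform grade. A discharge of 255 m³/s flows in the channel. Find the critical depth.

At critical depth, Q² T / (g A³) = 1, i.e. A³/T = Q²/g = 255²/9.81 = 6628.
Trying y = 5.79 m: A³/T = 10940 — high.
Trying y = 4.1 m: A³/T = 2773 — low.
Trying y = 5.11 m: A³/T = 6608 — close enough.

y_c = 5.11 m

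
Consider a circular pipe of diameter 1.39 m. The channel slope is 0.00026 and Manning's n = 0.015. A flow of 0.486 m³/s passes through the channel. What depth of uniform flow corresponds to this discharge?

Manning's equation rearranged: A R^(2/3) = nQ / (1·√S) = 0.015 × 0.486 / (√0.00026) = 0.4521.
Trying y = 0.641 m: A R^(2/3) = 0.3262 — too small.
Trying y = 0.858 m: A R^(2/3) = 0.526 — too large.
Trying y = 0.778 m: A R^(2/3) = 0.4519 — close enough.

y_n = 0.778 m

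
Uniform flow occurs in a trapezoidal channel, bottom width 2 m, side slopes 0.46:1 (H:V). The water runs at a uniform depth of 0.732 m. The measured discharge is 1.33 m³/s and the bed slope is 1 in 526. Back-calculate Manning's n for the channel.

n = 0.0341

With bottom width b = 2 m and side slope z = 0.46: A = (b + zy)y = (2 + 0.46×0.732)×0.732 = 1.71 m²; P = b + 2y√(1+z²) = 2 + 2×0.732×1.101 = 3.611 m.
Hydraulic radius R = A/P = 1.71/3.611 = 0.4736 m.
Rearranging Manning's equation: n = (1/Q) A R^(2/3) S^(1/2) = (1/1.33) × 1.71 × 0.4736^(2/3) × √0.001901 = 0.0341.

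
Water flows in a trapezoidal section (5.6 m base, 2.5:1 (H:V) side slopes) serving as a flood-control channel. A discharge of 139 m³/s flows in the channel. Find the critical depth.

y_c = 2.71 m

At critical depth, Q² T / (g A³) = 1, i.e. A³/T = Q²/g = 139²/9.81 = 1970.
Try y = 2.42 m: A³/T = 1266 — too small.
Try y = 3.26 m: A³/T = 4113 — too large.
Try y = 2.71 m: A³/T = 1970 — close enough.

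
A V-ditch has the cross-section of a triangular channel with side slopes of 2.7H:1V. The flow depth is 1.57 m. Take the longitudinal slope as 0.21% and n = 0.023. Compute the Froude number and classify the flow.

subcritical

For a triangular section with side slope z = 2.7: A = zy² = 2.7×1.57² = 6.655 m²; P = 2y√(1+z²) = 2×1.57×2.879 = 9.041 m.
Hydraulic radius R = A/P = 6.655/9.041 = 0.7361 m.
V = (1/n) R^(2/3) √S = (1/0.023) × 0.7361^(2/3) × √0.0021 = 1.624 m/s. Hydraulic depth D_h = A/T = 6.655/8.478 = 0.785 m.
Froude number Fr = V/√(g·D_h) = 1.624/√(9.81×0.785) = 0.585, which is less than 1, so the flow is subcritical.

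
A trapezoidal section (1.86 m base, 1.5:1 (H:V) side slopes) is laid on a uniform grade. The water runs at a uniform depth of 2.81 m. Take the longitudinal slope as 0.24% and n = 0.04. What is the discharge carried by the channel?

Q = 26.5 m³/s

With bottom width b = 1.86 m and side slope z = 1.5: A = (b + zy)y = (1.86 + 1.5×2.81)×2.81 = 17.07 m²; P = b + 2y√(1+z²) = 1.86 + 2×2.81×1.803 = 11.99 m.
Hydraulic radius R = A/P = 17.07/11.99 = 1.424 m.
Manning's equation: Q = (1/n) A R^(2/3) S^(1/2) = (1/0.04) × 17.07 × 1.424^(2/3) × 0.0024^(1/2) = 26.5 m³/s.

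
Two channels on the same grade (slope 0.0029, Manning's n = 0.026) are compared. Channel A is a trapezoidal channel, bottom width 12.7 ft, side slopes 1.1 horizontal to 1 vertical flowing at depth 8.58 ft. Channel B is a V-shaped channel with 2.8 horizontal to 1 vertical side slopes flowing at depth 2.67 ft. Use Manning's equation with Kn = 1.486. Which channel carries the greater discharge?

Channel A: With bottom width b = 12.7 ft and side slope z = 1.1: A = (b + zy)y = (12.7 + 1.1×8.58)×8.58 = 189.9 ft²; P = b + 2y√(1+z²) = 12.7 + 2×8.58×1.487 = 38.21 ft. Hydraulic radius R = A/P = 189.9/38.21 = 4.971 ft. Q_A = (1.486/0.026)·189.9·4.971^(2/3)·√0.0029 = 1703 ft³/s.
Channel B: For a triangular section with side slope z = 2.8: A = zy² = 2.8×2.67² = 19.96 ft²; P = 2y√(1+z²) = 2×2.67×2.973 = 15.88 ft. Hydraulic radius R = A/P = 19.96/15.88 = 1.257 ft. Q_B = (1.486/0.026)·19.96·1.257^(2/3)·√0.0029 = 71.56 ft³/s.
Q_A = 1703 ft³/s vs Q_B = 71.56 ft³/s, so channel A carries more.

channel A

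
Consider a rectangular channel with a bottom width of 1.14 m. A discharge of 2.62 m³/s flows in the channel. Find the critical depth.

y_c = 0.814 m

For a rectangular channel, critical depth y_c = (q²/g)^(1/3) where q = Q/b = 2.62/1.14 = 2.298 m²/s.
So y_c = (2.298²/9.81)^(1/3) = 0.814 m.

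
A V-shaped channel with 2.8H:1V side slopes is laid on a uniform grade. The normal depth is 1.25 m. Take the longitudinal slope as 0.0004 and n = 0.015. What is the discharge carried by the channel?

Q = 4.1 m³/s

For a triangular section with side slope z = 2.8: A = zy² = 2.8×1.25² = 4.375 m²; P = 2y√(1+z²) = 2×1.25×2.973 = 7.433 m.
Hydraulic radius R = A/P = 4.375/7.433 = 0.5886 m.
Manning's equation: Q = (1/n) A R^(2/3) S^(1/2) = (1/0.015) × 4.375 × 0.5886^(2/3) × 0.0004^(1/2) = 4.1 m³/s.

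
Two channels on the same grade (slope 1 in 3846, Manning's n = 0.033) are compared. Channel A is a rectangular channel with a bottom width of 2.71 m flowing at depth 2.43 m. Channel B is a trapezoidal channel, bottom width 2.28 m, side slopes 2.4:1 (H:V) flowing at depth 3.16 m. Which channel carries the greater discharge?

Channel A: Flow area A = b·y = 2.71 × 2.43 = 6.585 m². Wetted perimeter P = b + 2y = 2.71 + 2×2.43 = 7.57 m. Hydraulic radius R = A/P = 6.585/7.57 = 0.8699 m. Q_A = (1/0.033)·6.585·0.8699^(2/3)·√0.00026 = 2.932 m³/s.
Channel B: With bottom width b = 2.28 m and side slope z = 2.4: A = (b + zy)y = (2.28 + 2.4×3.16)×3.16 = 31.17 m²; P = b + 2y√(1+z²) = 2.28 + 2×3.16×2.6 = 18.71 m. Hydraulic radius R = A/P = 31.17/18.71 = 1.666 m. Q_B = (1/0.033)·31.17·1.666^(2/3)·√0.00026 = 21.4 m³/s.
Q_A = 2.932 m³/s vs Q_B = 21.4 m³/s, so channel B carries more.

channel B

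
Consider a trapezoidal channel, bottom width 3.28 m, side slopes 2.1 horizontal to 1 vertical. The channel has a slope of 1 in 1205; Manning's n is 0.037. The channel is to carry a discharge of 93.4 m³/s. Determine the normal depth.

y_n = 4.83 m

Manning's equation rearranged: A R^(2/3) = nQ / (1·√S) = 0.037 × 93.4 / (√0.0008299) = 120.
Trying y = 3.63 m: A R^(2/3) = 62.04 — short.
Trying y = 4.83 m: A R^(2/3) = 120 — ≈ 120.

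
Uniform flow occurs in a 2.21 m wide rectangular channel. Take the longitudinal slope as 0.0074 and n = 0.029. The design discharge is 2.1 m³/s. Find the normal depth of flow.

Manning's equation rearranged: A R^(2/3) = nQ / (1·√S) = 0.029 × 2.1 / (√0.0074) = 0.7079.
Trying y = 0.714 m: A R^(2/3) = 0.9042 — high.
Trying y = 0.409 m: A R^(2/3) = 0.4037 — low.
Trying y = 0.601 m: A R^(2/3) = 0.7081 — ≈ 0.7079.

y_n = 0.601 m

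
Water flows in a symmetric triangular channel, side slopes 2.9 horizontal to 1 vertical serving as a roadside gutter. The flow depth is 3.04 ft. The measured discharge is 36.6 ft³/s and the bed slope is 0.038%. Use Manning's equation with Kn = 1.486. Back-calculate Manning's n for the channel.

For a triangular section with side slope z = 2.9: A = zy² = 2.9×3.04² = 26.8 ft²; P = 2y√(1+z²) = 2×3.04×3.068 = 18.65 ft.
Hydraulic radius R = A/P = 26.8/18.65 = 1.437 ft.
Rearranging Manning's equation: n = (1.486/Q) A R^(2/3) S^(1/2) = (1.486/36.6) × 26.8 × 1.437^(2/3) × √0.00038 = 0.027.

n = 0.027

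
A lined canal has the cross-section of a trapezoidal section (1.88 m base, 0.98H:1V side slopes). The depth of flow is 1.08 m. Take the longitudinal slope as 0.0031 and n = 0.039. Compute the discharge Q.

Q = 3.39 m³/s

With bottom width b = 1.88 m and side slope z = 0.98: A = (b + zy)y = (1.88 + 0.98×1.08)×1.08 = 3.173 m²; P = b + 2y√(1+z²) = 1.88 + 2×1.08×1.4 = 4.904 m.
Hydraulic radius R = A/P = 3.173/4.904 = 0.6471 m.
Manning's equation: Q = (1/n) A R^(2/3) S^(1/2) = (1/0.039) × 3.173 × 0.6471^(2/3) × 0.0031^(1/2) = 3.39 m³/s.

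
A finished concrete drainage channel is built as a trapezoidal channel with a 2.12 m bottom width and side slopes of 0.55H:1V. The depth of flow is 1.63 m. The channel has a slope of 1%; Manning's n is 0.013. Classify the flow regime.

With bottom width b = 2.12 m and side slope z = 0.55: A = (b + zy)y = (2.12 + 0.55×1.63)×1.63 = 4.917 m²; P = b + 2y√(1+z²) = 2.12 + 2×1.63×1.141 = 5.841 m.
Hydraulic radius R = A/P = 4.917/5.841 = 0.8419 m.
V = (1/n) R^(2/3) √S = (1/0.013) × 0.8419^(2/3) × √0.01 = 6.858 m/s. Hydraulic depth D_h = A/T = 4.917/3.913 = 1.257 m.
Froude number Fr = V/√(g·D_h) = 6.858/√(9.81×1.257) = 1.95, which is greater than 1, so the flow is supercritical.

supercritical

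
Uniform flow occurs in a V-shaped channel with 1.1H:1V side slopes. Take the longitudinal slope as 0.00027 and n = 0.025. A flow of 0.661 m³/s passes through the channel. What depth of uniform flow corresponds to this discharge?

y_n = 1.24 m

Manning's equation rearranged: A R^(2/3) = nQ / (1·√S) = 0.025 × 0.661 / (√0.00027) = 1.006.
Try y = 0.948 m: A R^(2/3) = 0.4917 — low.
Try y = 1.24 m: A R^(2/3) = 1.006 — matches.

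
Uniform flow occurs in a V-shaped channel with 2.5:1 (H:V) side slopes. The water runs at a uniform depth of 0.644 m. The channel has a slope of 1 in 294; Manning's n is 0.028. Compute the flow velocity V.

For a triangular section with side slope z = 2.5: A = zy² = 2.5×0.644² = 1.037 m²; P = 2y√(1+z²) = 2×0.644×2.693 = 3.468 m.
Hydraulic radius R = A/P = 1.037/3.468 = 0.299 m.
From Manning's equation, V = (1/n) R^(2/3) S^(1/2) = (1/0.028) × 0.299^(2/3) × 0.003401^(1/2) = 0.931 m/s.

V = 0.931 m/s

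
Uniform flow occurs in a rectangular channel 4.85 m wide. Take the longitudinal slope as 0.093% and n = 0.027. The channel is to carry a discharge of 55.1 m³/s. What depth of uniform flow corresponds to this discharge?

Manning's equation rearranged: A R^(2/3) = nQ / (1·√S) = 0.027 × 55.1 / (√0.00093) = 48.78.
Trying y = 8.65 m: A R^(2/3) = 64.22 — too large.
Trying y = 4.72 m: A R^(2/3) = 31.34 — too small.
Trying y = 6.82 m: A R^(2/3) = 48.74 — close enough.

y_n = 6.82 m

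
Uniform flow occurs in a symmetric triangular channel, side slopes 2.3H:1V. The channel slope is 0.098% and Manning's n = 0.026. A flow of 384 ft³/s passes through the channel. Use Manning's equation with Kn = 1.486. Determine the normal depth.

y_n = 6.66 ft

Manning's equation rearranged: A R^(2/3) = nQ / (1.486·√S) = 0.026 × 384 / (1.486 × √0.00098) = 214.6.
Try y = 5.44 ft: A R^(2/3) = 125.2 — low.
Try y = 7.92 ft: A R^(2/3) = 340.9 — high.
Try y = 6.66 ft: A R^(2/3) = 214.7 — ≈ 214.6.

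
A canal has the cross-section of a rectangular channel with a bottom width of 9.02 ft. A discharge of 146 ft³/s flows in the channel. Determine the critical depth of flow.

For a rectangular channel, critical depth y_c = (q²/g)^(1/3) where q = Q/b = 146/9.02 = 16.19 ft²/s.
So y_c = (16.19²/32.2)^(1/3) = 2.01 ft.

y_c = 2.01 ft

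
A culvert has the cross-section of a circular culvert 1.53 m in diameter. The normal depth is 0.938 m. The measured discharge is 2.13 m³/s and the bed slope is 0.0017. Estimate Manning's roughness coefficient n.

For a circular section of diameter D = 1.53 m at depth y = 0.938 m, the central angle is θ = 2 arccos(1 − 2y/D) = 3.598 rad. Then A = (D²/8)(θ − sin θ) = 1.182 m² and P = Dθ/2 = 2.752 m.
Hydraulic radius R = A/P = 1.182/2.752 = 0.4293 m.
Rearranging Manning's equation: n = (1/Q) A R^(2/3) S^(1/2) = (1/2.13) × 1.182 × 0.4293^(2/3) × √0.0017 = 0.013.

n = 0.013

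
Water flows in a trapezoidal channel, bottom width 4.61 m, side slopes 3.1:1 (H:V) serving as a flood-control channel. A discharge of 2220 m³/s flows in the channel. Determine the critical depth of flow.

y_c = 9.38 m

At critical depth, Q² T / (g A³) = 1, i.e. A³/T = Q²/g = 2220²/9.81 = 502400.
At y = 6.82 m: A³/T = 115500 — short.
At y = 9.38 m: A³/T = 502700 — matches.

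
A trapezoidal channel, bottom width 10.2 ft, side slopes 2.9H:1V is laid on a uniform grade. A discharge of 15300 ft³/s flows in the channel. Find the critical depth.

y_c = 16 ft

At critical depth, Q² T / (g A³) = 1, i.e. A³/T = Q²/g = 15300²/32.2 = 7270000.
Try y = 18.2 ft: A³/T = 13010000 — too large.
Try y = 12.4 ft: A³/T = 2284000 — too small.
Try y = 16 ft: A³/T = 7211000 — matches.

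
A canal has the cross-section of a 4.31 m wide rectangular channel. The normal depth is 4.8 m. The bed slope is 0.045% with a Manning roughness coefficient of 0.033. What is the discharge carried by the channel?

Flow area A = b·y = 4.31 × 4.8 = 20.69 m². Wetted perimeter P = b + 2y = 4.31 + 2×4.8 = 13.91 m.
Hydraulic radius R = A/P = 20.69/13.91 = 1.487 m.
Manning's equation: Q = (1/n) A R^(2/3) S^(1/2) = (1/0.033) × 20.69 × 1.487^(2/3) × 0.00045^(1/2) = 17.3 m³/s.

Q = 17.3 m³/s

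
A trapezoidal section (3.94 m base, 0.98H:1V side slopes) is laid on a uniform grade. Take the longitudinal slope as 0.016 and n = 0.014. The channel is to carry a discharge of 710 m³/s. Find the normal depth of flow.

y_n = 4.94 m

Manning's equation rearranged: A R^(2/3) = nQ / (1·√S) = 0.014 × 710 / (√0.016) = 78.58.
At y = 4.22 m: A R^(2/3) = 56.99 — low.
At y = 5.45 m: A R^(2/3) = 96.48 — high.
At y = 4.94 m: A R^(2/3) = 78.64 — matches.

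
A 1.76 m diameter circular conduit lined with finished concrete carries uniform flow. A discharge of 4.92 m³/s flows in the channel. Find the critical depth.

At critical depth, Q² T / (g A³) = 1, i.e. A³/T = Q²/g = 4.92²/9.81 = 2.468.
Try y = 1.24 m: A³/T = 3.828 — high.
Try y = 0.795 m: A³/T = 0.6936 — low.
Try y = 1.11 m: A³/T = 2.487 — ≈ 2.468.

y_c = 1.11 m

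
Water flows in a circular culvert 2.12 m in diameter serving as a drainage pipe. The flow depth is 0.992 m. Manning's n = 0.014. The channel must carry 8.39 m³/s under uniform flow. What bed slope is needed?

For a circular section of diameter D = 2.12 m at depth y = 0.992 m, the central angle is θ = 2 arccos(1 − 2y/D) = 3.013 rad. Then A = (D²/8)(θ − sin θ) = 1.621 m² and P = Dθ/2 = 3.194 m.
Hydraulic radius R = A/P = 1.621/3.194 = 0.5075 m.
From Manning's equation, S = [nQ / (1 A R^(2/3))]² = [0.014 × 8.39 / (1 × 1.621 × 0.5075^(2/3))]² = 0.013.

S = 0.013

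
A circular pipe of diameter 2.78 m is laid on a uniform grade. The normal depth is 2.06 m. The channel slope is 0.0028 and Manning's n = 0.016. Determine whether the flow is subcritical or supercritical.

For a circular section of diameter D = 2.78 m at depth y = 2.06 m, the central angle is θ = 2 arccos(1 − 2y/D) = 4.147 rad. Then A = (D²/8)(θ − sin θ) = 4.823 m² and P = Dθ/2 = 5.765 m.
Hydraulic radius R = A/P = 4.823/5.765 = 0.8365 m.
V = (1/n) R^(2/3) √S = (1/0.016) × 0.8365^(2/3) × √0.0028 = 2.936 m/s. Hydraulic depth D_h = A/T = 4.823/2.436 = 1.98 m.
Froude number Fr = V/√(g·D_h) = 2.936/√(9.81×1.98) = 0.666, which is less than 1, so the flow is subcritical.

subcritical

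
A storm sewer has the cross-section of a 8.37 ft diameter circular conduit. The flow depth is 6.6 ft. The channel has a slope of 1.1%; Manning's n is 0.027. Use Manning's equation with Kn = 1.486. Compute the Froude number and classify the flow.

For a circular section of diameter D = 8.37 ft at depth y = 6.6 ft, the central angle is θ = 2 arccos(1 − 2y/D) = 4.372 rad. Then A = (D²/8)(θ − sin θ) = 46.54 ft² and P = Dθ/2 = 18.3 ft.
Hydraulic radius R = A/P = 46.54/18.3 = 2.544 ft.
V = (1.486/n) R^(2/3) √S = (1.486/0.027) × 2.544^(2/3) × √0.011 = 10.76 ft/s. Hydraulic depth D_h = A/T = 46.54/6.836 = 6.808 ft.
Froude number Fr = V/√(g·D_h) = 10.76/√(32.2×6.808) = 0.726, which is less than 1, so the flow is subcritical.

subcritical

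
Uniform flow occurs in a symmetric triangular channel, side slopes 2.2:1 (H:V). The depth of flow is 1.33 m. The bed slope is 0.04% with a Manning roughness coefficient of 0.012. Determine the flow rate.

For a triangular section with side slope z = 2.2: A = zy² = 2.2×1.33² = 3.892 m²; P = 2y√(1+z²) = 2×1.33×2.417 = 6.428 m.
Hydraulic radius R = A/P = 3.892/6.428 = 0.6054 m.
Manning's equation: Q = (1/n) A R^(2/3) S^(1/2) = (1/0.012) × 3.892 × 0.6054^(2/3) × 0.0004^(1/2) = 4.64 m³/s.

Q = 4.64 m³/s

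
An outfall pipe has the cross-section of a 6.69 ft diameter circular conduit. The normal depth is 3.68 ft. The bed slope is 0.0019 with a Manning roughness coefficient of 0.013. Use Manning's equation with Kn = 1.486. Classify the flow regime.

subcritical

For a circular section of diameter D = 6.69 ft at depth y = 3.68 ft, the central angle is θ = 2 arccos(1 − 2y/D) = 3.342 rad. Then A = (D²/8)(θ − sin θ) = 19.81 ft² and P = Dθ/2 = 11.18 ft.
Hydraulic radius R = A/P = 19.81/11.18 = 1.772 ft.
V = (1.486/n) R^(2/3) √S = (1.486/0.013) × 1.772^(2/3) × √0.0019 = 7.297 ft/s. Hydraulic depth D_h = A/T = 19.81/6.656 = 2.977 ft.
Froude number Fr = V/√(g·D_h) = 7.297/√(32.2×2.977) = 0.745, which is less than 1, so the flow is subcritical.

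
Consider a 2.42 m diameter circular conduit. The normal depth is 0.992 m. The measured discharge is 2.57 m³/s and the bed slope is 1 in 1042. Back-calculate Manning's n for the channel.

n = 0.014

For a circular section of diameter D = 2.42 m at depth y = 0.992 m, the central angle is θ = 2 arccos(1 − 2y/D) = 2.779 rad. Then A = (D²/8)(θ − sin θ) = 1.775 m² and P = Dθ/2 = 3.363 m.
Hydraulic radius R = A/P = 1.775/3.363 = 0.5278 m.
Rearranging Manning's equation: n = (1/Q) A R^(2/3) S^(1/2) = (1/2.57) × 1.775 × 0.5278^(2/3) × √0.0009597 = 0.014.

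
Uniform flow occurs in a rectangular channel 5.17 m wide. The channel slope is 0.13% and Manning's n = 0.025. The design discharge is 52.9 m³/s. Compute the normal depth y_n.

y_n = 4.98 m

Manning's equation rearranged: A R^(2/3) = nQ / (1·√S) = 0.025 × 52.9 / (√0.0013) = 36.68.
Trying y = 4.13 m: A R^(2/3) = 29.09 — too small.
Trying y = 4.98 m: A R^(2/3) = 36.7 — ≈ 36.68.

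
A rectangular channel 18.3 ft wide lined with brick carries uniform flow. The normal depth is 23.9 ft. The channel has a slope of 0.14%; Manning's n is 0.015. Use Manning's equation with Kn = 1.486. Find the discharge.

Q = 5710 ft³/s

Flow area A = b·y = 18.3 × 23.9 = 437.4 ft². Wetted perimeter P = b + 2y = 18.3 + 2×23.9 = 66.1 ft.
Hydraulic radius R = A/P = 437.4/66.1 = 6.617 ft.
Manning's equation: Q = (1.486/n) A R^(2/3) S^(1/2) = (1.486/0.015) × 437.4 × 6.617^(2/3) × 0.0014^(1/2) = 5710 ft³/s.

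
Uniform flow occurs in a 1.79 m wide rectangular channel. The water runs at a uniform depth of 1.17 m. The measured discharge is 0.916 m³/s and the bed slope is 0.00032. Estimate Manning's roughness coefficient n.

n = 0.026

Flow area A = b·y = 1.79 × 1.17 = 2.094 m². Wetted perimeter P = b + 2y = 1.79 + 2×1.17 = 4.13 m.
Hydraulic radius R = A/P = 2.094/4.13 = 0.5071 m.
Rearranging Manning's equation: n = (1/Q) A R^(2/3) S^(1/2) = (1/0.916) × 2.094 × 0.5071^(2/3) × √0.00032 = 0.026.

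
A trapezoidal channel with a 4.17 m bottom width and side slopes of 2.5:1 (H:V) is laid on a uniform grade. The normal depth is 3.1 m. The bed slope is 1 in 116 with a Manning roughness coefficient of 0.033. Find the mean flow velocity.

V = 4.12 m/s

With bottom width b = 4.17 m and side slope z = 2.5: A = (b + zy)y = (4.17 + 2.5×3.1)×3.1 = 36.95 m²; P = b + 2y√(1+z²) = 4.17 + 2×3.1×2.693 = 20.86 m.
Hydraulic radius R = A/P = 36.95/20.86 = 1.771 m.
From Manning's equation, V = (1/n) R^(2/3) S^(1/2) = (1/0.033) × 1.771^(2/3) × 0.008621^(1/2) = 4.12 m/s.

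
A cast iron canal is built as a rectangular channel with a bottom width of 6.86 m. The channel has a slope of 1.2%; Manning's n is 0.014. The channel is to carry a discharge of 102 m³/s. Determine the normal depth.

Manning's equation rearranged: A R^(2/3) = nQ / (1·√S) = 0.014 × 102 / (√0.012) = 13.04.
Trying y = 2.08 m: A R^(2/3) = 16.95 — too large.
Trying y = 1.37 m: A R^(2/3) = 9.266 — too small.
Trying y = 1.73 m: A R^(2/3) = 13.03 — close enough.

y_n = 1.73 m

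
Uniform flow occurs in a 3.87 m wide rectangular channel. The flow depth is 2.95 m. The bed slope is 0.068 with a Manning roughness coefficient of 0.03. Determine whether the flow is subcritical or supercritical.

Flow area A = b·y = 3.87 × 2.95 = 11.42 m². Wetted perimeter P = b + 2y = 3.87 + 2×2.95 = 9.77 m.
Hydraulic radius R = A/P = 11.42/9.77 = 1.169 m.
V = (1/n) R^(2/3) √S = (1/0.03) × 1.169^(2/3) × √0.068 = 9.643 m/s. Hydraulic depth D_h = A/T = 11.42/3.87 = 2.95 m.
Froude number Fr = V/√(g·D_h) = 9.643/√(9.81×2.95) = 1.79, which is greater than 1, so the flow is supercritical.

supercritical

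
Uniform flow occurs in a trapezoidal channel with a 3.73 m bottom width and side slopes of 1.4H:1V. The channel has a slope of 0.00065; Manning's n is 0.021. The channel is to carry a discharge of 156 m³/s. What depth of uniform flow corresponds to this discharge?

Manning's equation rearranged: A R^(2/3) = nQ / (1·√S) = 0.021 × 156 / (√0.00065) = 128.5.
Trying y = 4.19 m: A R^(2/3) = 68.33 — low.
Trying y = 6.41 m: A R^(2/3) = 175.3 — high.
Trying y = 5.59 m: A R^(2/3) = 128.7 — close enough.

y_n = 5.59 m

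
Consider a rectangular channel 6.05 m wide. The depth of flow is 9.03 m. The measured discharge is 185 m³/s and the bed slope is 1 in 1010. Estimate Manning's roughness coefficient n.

Flow area A = b·y = 6.05 × 9.03 = 54.63 m². Wetted perimeter P = b + 2y = 6.05 + 2×9.03 = 24.11 m.
Hydraulic radius R = A/P = 54.63/24.11 = 2.266 m.
Rearranging Manning's equation: n = (1/Q) A R^(2/3) S^(1/2) = (1/185) × 54.63 × 2.266^(2/3) × √0.0009901 = 0.016.

n = 0.016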